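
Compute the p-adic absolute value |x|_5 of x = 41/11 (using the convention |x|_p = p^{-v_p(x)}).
|41/11|_5 = 1

Step 1 — compute v_5(x) by factoring powers of 5 out of the numerator and denominator: v_5(41/11) = 0. Step 2 — apply |x|_p = p^{-v_p(x)} = 5^{0} = 1.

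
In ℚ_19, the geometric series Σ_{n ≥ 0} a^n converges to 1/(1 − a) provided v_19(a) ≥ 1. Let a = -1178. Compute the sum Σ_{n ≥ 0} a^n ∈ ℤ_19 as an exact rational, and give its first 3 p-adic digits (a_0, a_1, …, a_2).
Σ a^n = 1/(1 − a) = 1/1179;  first 3 digits = (1, 14, 2)

v_19(a) = 1 ≥ 1, so the series converges in ℤ_19 to 1/(1 − a) = 1/(1 − (-1178)) = 1/1179. Expand this rational in ℤ_19: compute digits iteratively via d_i = x_i mod 19, x_{i+1} = (x_i − d_i)/19. The first 3 digits are (1, 14, 2).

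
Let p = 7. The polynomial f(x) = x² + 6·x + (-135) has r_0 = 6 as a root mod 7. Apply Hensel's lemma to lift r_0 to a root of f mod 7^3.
r_2 = 328 (mod 343)

Hensel: r_{i+1} = r_i − f(r_i)·(f′(r_i))^{-1} mod 7^{i+2}, f′(x) = 2x + 6. Iterate:
  r_0 = 6 (mod 7)
  r_1 = 34 (mod 49)
  r_2 = 328 (mod 343)
Final: r = 328 satisfies f(r) ≡ 0 mod 7^3.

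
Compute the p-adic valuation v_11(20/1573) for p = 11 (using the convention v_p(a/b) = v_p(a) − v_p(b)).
v_11(20/1573) = -2

Factor powers of 11 from the numerator and denominator of the reduced fraction: 20 = 11^0 · 20 and 1573 = 11^2 · 13. Apply v_p(a/b) = v_p(a) − v_p(b): v_11(20/1573) = 0 − 2 = -2.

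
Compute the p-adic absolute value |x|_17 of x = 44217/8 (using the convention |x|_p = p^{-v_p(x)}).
|44217/8|_17 = 1/4913

Step 1 — compute v_17(x) by factoring powers of 17 out of the numerator and denominator: v_17(44217/8) = 3. Step 2 — apply |x|_p = p^{-v_p(x)} = 17^{-3} = 1/4913.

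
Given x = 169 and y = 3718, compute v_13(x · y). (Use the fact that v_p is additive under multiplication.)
v_13(628342) = 4

v_p(x) = 2 (factor: 169 = 13^2 · 1); v_p(y) = 2 (factor: 3718 = 13^2 · 22). Additivity: v_p(xy) = v_p(x) + v_p(y) = 2 + 2 = 4. (Direct check: xy = 628342 = 13^4 · (22).)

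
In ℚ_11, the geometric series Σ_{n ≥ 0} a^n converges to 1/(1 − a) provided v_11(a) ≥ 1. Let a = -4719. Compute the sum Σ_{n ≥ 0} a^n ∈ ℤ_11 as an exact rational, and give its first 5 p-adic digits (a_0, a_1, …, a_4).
Σ a^n = 1/(1 − a) = 1/4720;  first 5 digits = (1, 0, 5, 7, 2)

v_11(a) = 2 ≥ 1, so the series converges in ℤ_11 to 1/(1 − a) = 1/(1 − (-4719)) = 1/4720. Expand this rational in ℤ_11: compute digits iteratively via d_i = x_i mod 11, x_{i+1} = (x_i − d_i)/11. The first 5 digits are (1, 0, 5, 7, 2).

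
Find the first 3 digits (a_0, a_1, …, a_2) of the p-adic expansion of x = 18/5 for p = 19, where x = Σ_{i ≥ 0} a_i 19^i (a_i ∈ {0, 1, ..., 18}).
(a_0, …, a_2) = (15, 7, 11)

v_19(18/5) = 0 (numerator and denominator both coprime to 19), so x ∈ ℤ_19^×. Compute digits iteratively via a_i = x_i mod 19, x_{i+1} = (x_i − a_i)/19, with x_0 = x:
  x_0 = 18/5;  a_0 = 15;  x_1 = (x_0 − 15)/19 = -3/5
  x_1 = -3/5;  a_1 = 7;  x_2 = (x_1 − 7)/19 = -2/5
  x_2 = -2/5;  a_2 = 11;  x_3 = (x_2 − 11)/19 = -3/5
Digits: (15, 7, 11).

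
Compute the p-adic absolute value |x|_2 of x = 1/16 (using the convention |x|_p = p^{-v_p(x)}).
|1/16|_2 = 16

Step 1 — compute v_2(x) by factoring powers of 2 out of the numerator and denominator: v_2(1/16) = -4. Step 2 — apply |x|_p = p^{-v_p(x)} = 2^{4} = 16.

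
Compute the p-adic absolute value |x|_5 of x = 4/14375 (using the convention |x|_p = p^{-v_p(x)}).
|4/14375|_5 = 625

Step 1 — compute v_5(x) by factoring powers of 5 out of the numerator and denominator: v_5(4/14375) = -4. Step 2 — apply |x|_p = p^{-v_p(x)} = 5^{4} = 625.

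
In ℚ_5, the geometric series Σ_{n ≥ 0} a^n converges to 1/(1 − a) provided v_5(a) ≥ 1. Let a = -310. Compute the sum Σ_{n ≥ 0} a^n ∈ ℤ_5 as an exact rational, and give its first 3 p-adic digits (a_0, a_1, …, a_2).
Σ a^n = 1/(1 − a) = 1/311;  first 3 digits = (1, 3, 1)

v_5(a) = 1 ≥ 1, so the series converges in ℤ_5 to 1/(1 − a) = 1/(1 − (-310)) = 1/311. Expand this rational in ℤ_5: compute digits iteratively via d_i = x_i mod 5, x_{i+1} = (x_i − d_i)/5. The first 3 digits are (1, 3, 1).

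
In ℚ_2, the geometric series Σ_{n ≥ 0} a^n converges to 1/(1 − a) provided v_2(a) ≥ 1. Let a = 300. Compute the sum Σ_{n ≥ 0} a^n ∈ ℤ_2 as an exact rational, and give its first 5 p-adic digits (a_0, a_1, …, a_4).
Σ a^n = 1/(1 − a) = -1/299;  first 5 digits = (1, 0, 1, 1, 1)

v_2(a) = 2 ≥ 1, so the series converges in ℤ_2 to 1/(1 − a) = 1/(1 − 300) = -1/299. Expand this rational in ℤ_2: compute digits iteratively via d_i = x_i mod 2, x_{i+1} = (x_i − d_i)/2. The first 5 digits are (1, 0, 1, 1, 1).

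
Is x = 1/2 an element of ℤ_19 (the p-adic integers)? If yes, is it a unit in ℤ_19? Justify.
x ∈ ℤ_19^× (unit); v_19(x) = 0

ℤ_19 = {x ∈ ℚ_19 : v_19(x) ≥ 0} and ℤ_19^× = {x ∈ ℤ_19 : v_19(x) = 0}. Here v_19(1/2) = v_19(num) − v_19(den) = 0; compare against these criteria.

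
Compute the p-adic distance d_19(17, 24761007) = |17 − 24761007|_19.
d_19(17, 24761007) = 1/2476099

Step 1 — x − y = 17 − 24761007 = -24760990. Step 2 — v_19(-24760990) = 5 (factor: -24760990 = −(19^5 · 10); the sign does not affect v_p). Step 3 — |x − y|_19 = 19^{-5} = 1/2476099.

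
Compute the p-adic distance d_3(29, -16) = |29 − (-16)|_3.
d_3(29, -16) = 1/9

Step 1 — x − y = 29 − (-16) = 45. Step 2 — v_3(45) = 2 (factor: 45 = (3^2 · 5); the sign does not affect v_p). Step 3 — |x − y|_3 = 3^{-2} = 1/9.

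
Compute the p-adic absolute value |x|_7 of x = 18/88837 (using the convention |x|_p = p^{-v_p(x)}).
|18/88837|_7 = 2401

Step 1 — compute v_7(x) by factoring powers of 7 out of the numerator and denominator: v_7(18/88837) = -4. Step 2 — apply |x|_p = p^{-v_p(x)} = 7^{4} = 2401.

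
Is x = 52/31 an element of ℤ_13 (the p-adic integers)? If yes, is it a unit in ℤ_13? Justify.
x ∈ ℤ_13 but not a unit; v_13(x) = 1 > 0

ℤ_13 = {x ∈ ℚ_13 : v_13(x) ≥ 0} and ℤ_13^× = {x ∈ ℤ_13 : v_13(x) = 0}. Here v_13(52/31) = v_13(num) − v_13(den) = 1; compare against these criteria.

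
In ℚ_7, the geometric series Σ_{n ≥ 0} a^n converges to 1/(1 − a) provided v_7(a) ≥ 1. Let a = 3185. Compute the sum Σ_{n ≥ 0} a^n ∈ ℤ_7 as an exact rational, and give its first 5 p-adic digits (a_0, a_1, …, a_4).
Σ a^n = 1/(1 − a) = -1/3184;  first 5 digits = (1, 0, 2, 2, 5)

v_7(a) = 2 ≥ 1, so the series converges in ℤ_7 to 1/(1 − a) = 1/(1 − 3185) = -1/3184. Expand this rational in ℤ_7: compute digits iteratively via d_i = x_i mod 7, x_{i+1} = (x_i − d_i)/7. The first 5 digits are (1, 0, 2, 2, 5).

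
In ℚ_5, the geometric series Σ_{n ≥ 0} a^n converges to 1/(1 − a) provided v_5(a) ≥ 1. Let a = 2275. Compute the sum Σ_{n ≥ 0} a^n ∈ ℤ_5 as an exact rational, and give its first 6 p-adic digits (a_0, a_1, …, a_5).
Σ a^n = 1/(1 − a) = -1/2274;  first 6 digits = (1, 0, 1, 3, 4, 1)

v_5(a) = 2 ≥ 1, so the series converges in ℤ_5 to 1/(1 − a) = 1/(1 − 2275) = -1/2274. Expand this rational in ℤ_5: compute digits iteratively via d_i = x_i mod 5, x_{i+1} = (x_i − d_i)/5. The first 6 digits are (1, 0, 1, 3, 4, 1).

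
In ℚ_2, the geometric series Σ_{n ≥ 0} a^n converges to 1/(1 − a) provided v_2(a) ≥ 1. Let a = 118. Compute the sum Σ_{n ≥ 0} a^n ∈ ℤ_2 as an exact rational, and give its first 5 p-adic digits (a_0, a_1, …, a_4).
Σ a^n = 1/(1 − a) = -1/117;  first 5 digits = (1, 1, 0, 0, 0)

v_2(a) = 1 ≥ 1, so the series converges in ℤ_2 to 1/(1 − a) = 1/(1 − 118) = -1/117. Expand this rational in ℤ_2: compute digits iteratively via d_i = x_i mod 2, x_{i+1} = (x_i − d_i)/2. The first 5 digits are (1, 1, 0, 0, 0).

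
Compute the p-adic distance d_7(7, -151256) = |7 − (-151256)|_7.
d_7(7, -151256) = 1/16807

Step 1 — x − y = 7 − (-151256) = 151263. Step 2 — v_7(151263) = 5 (factor: 151263 = (7^5 · 9); the sign does not affect v_p). Step 3 — |x − y|_7 = 7^{-5} = 1/16807.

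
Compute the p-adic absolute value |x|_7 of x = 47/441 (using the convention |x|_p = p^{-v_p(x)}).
|47/441|_7 = 49

Step 1 — compute v_7(x) by factoring powers of 7 out of the numerator and denominator: v_7(47/441) = -2. Step 2 — apply |x|_p = p^{-v_p(x)} = 7^{2} = 49.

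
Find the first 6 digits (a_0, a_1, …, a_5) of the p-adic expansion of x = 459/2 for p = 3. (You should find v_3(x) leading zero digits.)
(a_0, …, a_5) = (0, 0, 0, 1, 1, 2)

v_3(459/2) = 3, so a_0 = ... = a_2 = 0. Factor out: x = 3^3 · u with u = 17/2 a unit in ℤ_3. Expand u iteratively via a_{v+i} = u_i mod 3, u_{i+1} = (u_i − a_{v+i})/3:
  u_0 = 17/2;  a_3 = 1;  u_1 = (u_0 − 1)/3 = 5/2
  u_1 = 5/2;  a_4 = 1;  u_2 = (u_1 − 1)/3 = 1/2
  u_2 = 1/2;  a_5 = 2;  u_3 = (u_2 − 2)/3 = -1/2
Digits: (0, 0, 0, 1, 1, 2).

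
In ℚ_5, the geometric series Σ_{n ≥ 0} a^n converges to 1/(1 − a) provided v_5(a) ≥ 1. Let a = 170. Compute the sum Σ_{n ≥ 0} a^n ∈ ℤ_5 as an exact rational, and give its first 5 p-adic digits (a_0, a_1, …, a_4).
Σ a^n = 1/(1 − a) = -1/169;  first 5 digits = (1, 4, 2, 1, 3)

v_5(a) = 1 ≥ 1, so the series converges in ℤ_5 to 1/(1 − a) = 1/(1 − 170) = -1/169. Expand this rational in ℤ_5: compute digits iteratively via d_i = x_i mod 5, x_{i+1} = (x_i − d_i)/5. The first 5 digits are (1, 4, 2, 1, 3).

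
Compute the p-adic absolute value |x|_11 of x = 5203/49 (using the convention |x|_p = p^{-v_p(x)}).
|5203/49|_11 = 1/121

Step 1 — compute v_11(x) by factoring powers of 11 out of the numerator and denominator: v_11(5203/49) = 2. Step 2 — apply |x|_p = p^{-v_p(x)} = 11^{-2} = 1/121.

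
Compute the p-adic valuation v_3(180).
v_3(180) = 2

v_3(n) is the largest exponent k such that 3^k divides n. Factor out: 180 = 3^2 · 20. (Sign doesn't affect v_p.) So v_3(180) = 2.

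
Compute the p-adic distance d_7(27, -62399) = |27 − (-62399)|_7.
d_7(27, -62399) = 1/2401

Step 1 — x − y = 27 − (-62399) = 62426. Step 2 — v_7(62426) = 4 (factor: 62426 = (7^4 · 26); the sign does not affect v_p). Step 3 — |x − y|_7 = 7^{-4} = 1/2401.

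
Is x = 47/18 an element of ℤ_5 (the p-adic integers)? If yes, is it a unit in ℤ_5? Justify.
x ∈ ℤ_5^× (unit); v_5(x) = 0

ℤ_5 = {x ∈ ℚ_5 : v_5(x) ≥ 0} and ℤ_5^× = {x ∈ ℤ_5 : v_5(x) = 0}. Here v_5(47/18) = v_5(num) − v_5(den) = 0; compare against these criteria.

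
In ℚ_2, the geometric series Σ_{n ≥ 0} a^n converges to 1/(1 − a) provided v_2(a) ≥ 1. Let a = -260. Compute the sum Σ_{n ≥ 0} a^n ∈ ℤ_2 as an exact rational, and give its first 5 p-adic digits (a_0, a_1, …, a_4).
Σ a^n = 1/(1 − a) = 1/261;  first 5 digits = (1, 0, 1, 1, 0)

v_2(a) = 2 ≥ 1, so the series converges in ℤ_2 to 1/(1 − a) = 1/(1 − (-260)) = 1/261. Expand this rational in ℤ_2: compute digits iteratively via d_i = x_i mod 2, x_{i+1} = (x_i − d_i)/2. The first 5 digits are (1, 0, 1, 1, 0).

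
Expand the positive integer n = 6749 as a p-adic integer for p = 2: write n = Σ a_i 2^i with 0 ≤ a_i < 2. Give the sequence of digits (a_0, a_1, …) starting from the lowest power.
(a_0, a_1, …) = (1, 0, 1, 1, 1, 0, 1, 0, 0, 1, 0, 1, 1)

Repeated division by 2 gives the digits low-to-high: 6749 = 1 + 1·2^2 + 1·2^3 + 1·2^4 + 1·2^6 + 1·2^9 + 1·2^11 + 1·2^12. Digit sequence: (1, 0, 1, 1, 1, 0, 1, 0, 0, 1, 0, 1, 1).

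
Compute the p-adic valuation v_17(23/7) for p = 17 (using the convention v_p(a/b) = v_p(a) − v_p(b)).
v_17(23/7) = 0

Factor powers of 17 from the numerator and denominator of the reduced fraction: 23 = 17^0 · 23 and 7 = 17^0 · 7. Apply v_p(a/b) = v_p(a) − v_p(b): v_17(23/7) = 0 − 0 = 0.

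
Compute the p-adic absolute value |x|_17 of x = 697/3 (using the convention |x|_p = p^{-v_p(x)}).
|697/3|_17 = 1/17

Step 1 — compute v_17(x) by factoring powers of 17 out of the numerator and denominator: v_17(697/3) = 1. Step 2 — apply |x|_p = p^{-v_p(x)} = 17^{-1} = 1/17.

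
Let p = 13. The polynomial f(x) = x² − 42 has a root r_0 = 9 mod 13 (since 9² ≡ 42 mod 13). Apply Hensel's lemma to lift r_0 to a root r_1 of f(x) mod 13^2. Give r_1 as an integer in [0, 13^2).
r_1 = 35 (mod 169)

Hensel's recurrence: r_{i+1} = r_i − f(r_i)·(f′(r_i))^{-1} mod 13^{i+2}, with f′(x) = 2x. Iterate:
  r_0 = 9 (mod 13)
  r_1 = 35 (mod 169)
Final: r_1 = 35, and one checks f(r_1) ≡ 0 mod 13^2.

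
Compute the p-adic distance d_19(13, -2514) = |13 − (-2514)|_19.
d_19(13, -2514) = 1/361

Step 1 — x − y = 13 − (-2514) = 2527. Step 2 — v_19(2527) = 2 (factor: 2527 = (19^2 · 7); the sign does not affect v_p). Step 3 — |x − y|_19 = 19^{-2} = 1/361.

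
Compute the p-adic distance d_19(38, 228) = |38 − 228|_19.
d_19(38, 228) = 1/19

Step 1 — x − y = 38 − 228 = -190. Step 2 — v_19(-190) = 1 (factor: -190 = −(19^1 · 10); the sign does not affect v_p). Step 3 — |x − y|_19 = 19^{-1} = 1/19.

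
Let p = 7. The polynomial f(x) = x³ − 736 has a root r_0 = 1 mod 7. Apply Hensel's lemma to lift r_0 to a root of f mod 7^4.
r_3 = 246 (mod 2401)

Hensel: r_{i+1} = r_i − f(r_i)/f′(r_i) mod 7^{i+2}, where f′(x) = 3x². Iterate:
  r_0 = 1 (mod 7)
  r_1 = 1 (mod 49)
  r_2 = 246 (mod 343)
  r_3 = 246 (mod 2401)
Final: r = 246 with f(r) ≡ 0 mod 7^4.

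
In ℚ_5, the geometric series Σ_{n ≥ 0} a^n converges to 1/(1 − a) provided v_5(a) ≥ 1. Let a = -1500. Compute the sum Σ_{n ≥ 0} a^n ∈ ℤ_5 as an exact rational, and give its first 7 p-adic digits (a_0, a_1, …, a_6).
Σ a^n = 1/(1 − a) = 1/1501;  first 7 digits = (1, 0, 0, 3, 2, 4, 3)

v_5(a) = 3 ≥ 1, so the series converges in ℤ_5 to 1/(1 − a) = 1/(1 − (-1500)) = 1/1501. Expand this rational in ℤ_5: compute digits iteratively via d_i = x_i mod 5, x_{i+1} = (x_i − d_i)/5. The first 7 digits are (1, 0, 0, 3, 2, 4, 3).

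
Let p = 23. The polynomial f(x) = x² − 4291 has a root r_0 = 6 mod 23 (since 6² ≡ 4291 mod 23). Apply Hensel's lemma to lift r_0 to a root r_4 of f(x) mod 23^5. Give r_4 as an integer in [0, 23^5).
r_4 = 5782551 (mod 6436343)

Hensel's recurrence: r_{i+1} = r_i − f(r_i)·(f′(r_i))^{-1} mod 23^{i+2}, with f′(x) = 2x. Iterate:
  r_0 = 6 (mod 23)
  r_1 = 52 (mod 529)
  r_2 = 3226 (mod 12167)
  r_3 = 185731 (mod 279841)
  r_4 = 5782551 (mod 6436343)
Final: r_4 = 5782551, and one checks f(r_4) ≡ 0 mod 23^5.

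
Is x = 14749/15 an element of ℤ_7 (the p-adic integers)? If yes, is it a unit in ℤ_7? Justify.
x ∈ ℤ_7 but not a unit; v_7(x) = 3 > 0

ℤ_7 = {x ∈ ℚ_7 : v_7(x) ≥ 0} and ℤ_7^× = {x ∈ ℤ_7 : v_7(x) = 0}. Here v_7(14749/15) = v_7(num) − v_7(den) = 3; compare against these criteria.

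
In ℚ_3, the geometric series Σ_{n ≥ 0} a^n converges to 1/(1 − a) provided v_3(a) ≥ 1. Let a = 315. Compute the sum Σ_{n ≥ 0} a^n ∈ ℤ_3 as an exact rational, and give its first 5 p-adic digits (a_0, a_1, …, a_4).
Σ a^n = 1/(1 − a) = -1/314;  first 5 digits = (1, 0, 2, 2, 1)

v_3(a) = 2 ≥ 1, so the series converges in ℤ_3 to 1/(1 − a) = 1/(1 − 315) = -1/314. Expand this rational in ℤ_3: compute digits iteratively via d_i = x_i mod 3, x_{i+1} = (x_i − d_i)/3. The first 5 digits are (1, 0, 2, 2, 1).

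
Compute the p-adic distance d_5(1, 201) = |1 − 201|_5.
d_5(1, 201) = 1/25

Step 1 — x − y = 1 − 201 = -200. Step 2 — v_5(-200) = 2 (factor: -200 = −(5^2 · 8); the sign does not affect v_p). Step 3 — |x − y|_5 = 5^{-2} = 1/25.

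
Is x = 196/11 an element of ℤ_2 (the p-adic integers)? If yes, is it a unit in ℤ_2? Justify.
x ∈ ℤ_2 but not a unit; v_2(x) = 2 > 0

ℤ_2 = {x ∈ ℚ_2 : v_2(x) ≥ 0} and ℤ_2^× = {x ∈ ℤ_2 : v_2(x) = 0}. Here v_2(196/11) = v_2(num) − v_2(den) = 2; compare against these criteria.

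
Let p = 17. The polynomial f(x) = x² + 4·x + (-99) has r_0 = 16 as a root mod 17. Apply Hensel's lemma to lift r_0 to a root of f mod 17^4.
r_3 = 65075 (mod 83521)

Hensel: r_{i+1} = r_i − f(r_i)·(f′(r_i))^{-1} mod 17^{i+2}, f′(x) = 2x + 4. Iterate:
  r_0 = 16 (mod 17)
  r_1 = 50 (mod 289)
  r_2 = 1206 (mod 4913)
  r_3 = 65075 (mod 83521)
Final: r = 65075 satisfies f(r) ≡ 0 mod 17^4.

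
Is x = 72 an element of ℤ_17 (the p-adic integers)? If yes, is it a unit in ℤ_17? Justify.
x ∈ ℤ_17^× (unit); v_17(x) = 0

ℤ_17 = {x ∈ ℚ_17 : v_17(x) ≥ 0} and ℤ_17^× = {x ∈ ℤ_17 : v_17(x) = 0}. Here v_17(72) = v_17(num) − v_17(den) = 0; compare against these criteria.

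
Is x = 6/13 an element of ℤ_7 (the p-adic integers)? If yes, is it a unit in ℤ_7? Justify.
x ∈ ℤ_7^× (unit); v_7(x) = 0

ℤ_7 = {x ∈ ℚ_7 : v_7(x) ≥ 0} and ℤ_7^× = {x ∈ ℤ_7 : v_7(x) = 0}. Here v_7(6/13) = v_7(num) − v_7(den) = 0; compare against these criteria.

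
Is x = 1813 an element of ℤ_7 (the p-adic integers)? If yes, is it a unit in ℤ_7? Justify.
x ∈ ℤ_7 but not a unit; v_7(x) = 2 > 0

ℤ_7 = {x ∈ ℚ_7 : v_7(x) ≥ 0} and ℤ_7^× = {x ∈ ℤ_7 : v_7(x) = 0}. Here v_7(1813) = v_7(num) − v_7(den) = 2; compare against these criteria.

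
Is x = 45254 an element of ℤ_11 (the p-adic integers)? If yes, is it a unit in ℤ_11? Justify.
x ∈ ℤ_11 but not a unit; v_11(x) = 3 > 0

ℤ_11 = {x ∈ ℚ_11 : v_11(x) ≥ 0} and ℤ_11^× = {x ∈ ℤ_11 : v_11(x) = 0}. Here v_11(45254) = v_11(num) − v_11(den) = 3; compare against these criteria.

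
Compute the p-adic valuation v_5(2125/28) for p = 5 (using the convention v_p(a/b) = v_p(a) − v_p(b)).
v_5(2125/28) = 3

Factor powers of 5 from the numerator and denominator of the reduced fraction: 2125 = 5^3 · 17 and 28 = 5^0 · 28. Apply v_p(a/b) = v_p(a) − v_p(b): v_5(2125/28) = 3 − 0 = 3.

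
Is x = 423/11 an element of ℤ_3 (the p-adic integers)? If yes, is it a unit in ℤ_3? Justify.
x ∈ ℤ_3 but not a unit; v_3(x) = 2 > 0

ℤ_3 = {x ∈ ℚ_3 : v_3(x) ≥ 0} and ℤ_3^× = {x ∈ ℤ_3 : v_3(x) = 0}. Here v_3(423/11) = v_3(num) − v_3(den) = 2; compare against these criteria.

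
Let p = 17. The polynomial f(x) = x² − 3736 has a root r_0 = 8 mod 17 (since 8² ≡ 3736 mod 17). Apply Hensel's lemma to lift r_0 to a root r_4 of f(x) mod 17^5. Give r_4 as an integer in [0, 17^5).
r_4 = 923737 (mod 1419857)

Hensel's recurrence: r_{i+1} = r_i − f(r_i)·(f′(r_i))^{-1} mod 17^{i+2}, with f′(x) = 2x. Iterate:
  r_0 = 8 (mod 17)
  r_1 = 93 (mod 289)
  r_2 = 93 (mod 4913)
  r_3 = 5006 (mod 83521)
  r_4 = 923737 (mod 1419857)
Final: r_4 = 923737, and one checks f(r_4) ≡ 0 mod 17^5.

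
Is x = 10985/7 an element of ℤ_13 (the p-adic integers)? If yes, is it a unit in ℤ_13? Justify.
x ∈ ℤ_13 but not a unit; v_13(x) = 3 > 0

ℤ_13 = {x ∈ ℚ_13 : v_13(x) ≥ 0} and ℤ_13^× = {x ∈ ℤ_13 : v_13(x) = 0}. Here v_13(10985/7) = v_13(num) − v_13(den) = 3; compare against these criteria.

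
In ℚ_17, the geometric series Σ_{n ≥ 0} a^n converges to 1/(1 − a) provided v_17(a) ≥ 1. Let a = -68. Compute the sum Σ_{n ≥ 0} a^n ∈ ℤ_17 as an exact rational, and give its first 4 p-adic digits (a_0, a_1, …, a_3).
Σ a^n = 1/(1 − a) = 1/69;  first 4 digits = (1, 13, 15, 4)

v_17(a) = 1 ≥ 1, so the series converges in ℤ_17 to 1/(1 − a) = 1/(1 − (-68)) = 1/69. Expand this rational in ℤ_17: compute digits iteratively via d_i = x_i mod 17, x_{i+1} = (x_i − d_i)/17. The first 4 digits are (1, 13, 15, 4).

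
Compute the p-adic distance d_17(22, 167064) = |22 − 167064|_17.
d_17(22, 167064) = 1/83521

Step 1 — x − y = 22 − 167064 = -167042. Step 2 — v_17(-167042) = 4 (factor: -167042 = −(17^4 · 2); the sign does not affect v_p). Step 3 — |x − y|_17 = 17^{-4} = 1/83521.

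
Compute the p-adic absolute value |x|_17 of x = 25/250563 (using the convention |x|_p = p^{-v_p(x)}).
|25/250563|_17 = 83521

Step 1 — compute v_17(x) by factoring powers of 17 out of the numerator and denominator: v_17(25/250563) = -4. Step 2 — apply |x|_p = p^{-v_p(x)} = 17^{4} = 83521.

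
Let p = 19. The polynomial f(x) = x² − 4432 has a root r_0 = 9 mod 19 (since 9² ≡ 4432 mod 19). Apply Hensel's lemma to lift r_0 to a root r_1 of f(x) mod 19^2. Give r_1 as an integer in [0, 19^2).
r_1 = 351 (mod 361)

Hensel's recurrence: r_{i+1} = r_i − f(r_i)·(f′(r_i))^{-1} mod 19^{i+2}, with f′(x) = 2x. Iterate:
  r_0 = 9 (mod 19)
  r_1 = 351 (mod 361)
Final: r_1 = 351, and one checks f(r_1) ≡ 0 mod 19^2.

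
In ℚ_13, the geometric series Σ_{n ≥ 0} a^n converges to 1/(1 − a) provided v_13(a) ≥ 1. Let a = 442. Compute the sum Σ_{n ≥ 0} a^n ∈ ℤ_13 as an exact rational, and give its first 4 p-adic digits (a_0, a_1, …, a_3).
Σ a^n = 1/(1 − a) = -1/441;  first 4 digits = (1, 8, 1, 3)

v_13(a) = 1 ≥ 1, so the series converges in ℤ_13 to 1/(1 − a) = 1/(1 − 442) = -1/441. Expand this rational in ℤ_13: compute digits iteratively via d_i = x_i mod 13, x_{i+1} = (x_i − d_i)/13. The first 4 digits are (1, 8, 1, 3).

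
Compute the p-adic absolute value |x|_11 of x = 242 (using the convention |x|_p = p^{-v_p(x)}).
|242|_11 = 1/121

Step 1 — compute v_11(x) by factoring powers of 11 out of the numerator and denominator: v_11(242) = 2. Step 2 — apply |x|_p = p^{-v_p(x)} = 11^{-2} = 1/121.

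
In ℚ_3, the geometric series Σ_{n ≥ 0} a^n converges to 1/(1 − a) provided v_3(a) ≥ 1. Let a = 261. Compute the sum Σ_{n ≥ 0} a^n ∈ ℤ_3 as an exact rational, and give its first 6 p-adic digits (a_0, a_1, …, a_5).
Σ a^n = 1/(1 − a) = -1/260;  first 6 digits = (1, 0, 2, 0, 1, 2)

v_3(a) = 2 ≥ 1, so the series converges in ℤ_3 to 1/(1 − a) = 1/(1 − 261) = -1/260. Expand this rational in ℤ_3: compute digits iteratively via d_i = x_i mod 3, x_{i+1} = (x_i − d_i)/3. The first 6 digits are (1, 0, 2, 0, 1, 2).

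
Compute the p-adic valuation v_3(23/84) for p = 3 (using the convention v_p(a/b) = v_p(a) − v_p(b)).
v_3(23/84) = -1

Factor powers of 3 from the numerator and denominator of the reduced fraction: 23 = 3^0 · 23 and 84 = 3^1 · 28. Apply v_p(a/b) = v_p(a) − v_p(b): v_3(23/84) = 0 − 1 = -1.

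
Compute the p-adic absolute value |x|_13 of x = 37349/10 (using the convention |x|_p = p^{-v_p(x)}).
|37349/10|_13 = 1/2197

Step 1 — compute v_13(x) by factoring powers of 13 out of the numerator and denominator: v_13(37349/10) = 3. Step 2 — apply |x|_p = p^{-v_p(x)} = 13^{-3} = 1/2197.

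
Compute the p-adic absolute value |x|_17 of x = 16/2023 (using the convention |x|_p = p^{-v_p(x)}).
|16/2023|_17 = 289

Step 1 — compute v_17(x) by factoring powers of 17 out of the numerator and denominator: v_17(16/2023) = -2. Step 2 — apply |x|_p = p^{-v_p(x)} = 17^{2} = 289.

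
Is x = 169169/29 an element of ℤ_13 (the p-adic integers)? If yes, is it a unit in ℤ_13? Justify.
x ∈ ℤ_13 but not a unit; v_13(x) = 3 > 0

ℤ_13 = {x ∈ ℚ_13 : v_13(x) ≥ 0} and ℤ_13^× = {x ∈ ℤ_13 : v_13(x) = 0}. Here v_13(169169/29) = v_13(num) − v_13(den) = 3; compare against these criteria.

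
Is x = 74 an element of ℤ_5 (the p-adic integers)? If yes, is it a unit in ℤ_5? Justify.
x ∈ ℤ_5^× (unit); v_5(x) = 0

ℤ_5 = {x ∈ ℚ_5 : v_5(x) ≥ 0} and ℤ_5^× = {x ∈ ℤ_5 : v_5(x) = 0}. Here v_5(74) = v_5(num) − v_5(den) = 0; compare against these criteria.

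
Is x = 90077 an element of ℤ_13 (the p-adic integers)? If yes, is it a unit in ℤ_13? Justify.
x ∈ ℤ_13 but not a unit; v_13(x) = 3 > 0

ℤ_13 = {x ∈ ℚ_13 : v_13(x) ≥ 0} and ℤ_13^× = {x ∈ ℤ_13 : v_13(x) = 0}. Here v_13(90077) = v_13(num) − v_13(den) = 3; compare against these criteria.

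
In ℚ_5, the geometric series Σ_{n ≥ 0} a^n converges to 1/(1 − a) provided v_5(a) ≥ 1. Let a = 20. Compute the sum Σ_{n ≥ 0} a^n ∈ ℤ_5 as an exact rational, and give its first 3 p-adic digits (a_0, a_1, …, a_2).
Σ a^n = 1/(1 − a) = -1/19;  first 3 digits = (1, 4, 1)

v_5(a) = 1 ≥ 1, so the series converges in ℤ_5 to 1/(1 − a) = 1/(1 − 20) = -1/19. Expand this rational in ℤ_5: compute digits iteratively via d_i = x_i mod 5, x_{i+1} = (x_i − d_i)/5. The first 3 digits are (1, 4, 1).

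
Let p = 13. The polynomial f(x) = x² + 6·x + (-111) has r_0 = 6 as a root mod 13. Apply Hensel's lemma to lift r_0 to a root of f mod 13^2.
r_1 = 149 (mod 169)

Hensel: r_{i+1} = r_i − f(r_i)·(f′(r_i))^{-1} mod 13^{i+2}, f′(x) = 2x + 6. Iterate:
  r_0 = 6 (mod 13)
  r_1 = 149 (mod 169)
Final: r = 149 satisfies f(r) ≡ 0 mod 13^2.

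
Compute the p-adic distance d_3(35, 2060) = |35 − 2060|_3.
d_3(35, 2060) = 1/81

Step 1 — x − y = 35 − 2060 = -2025. Step 2 — v_3(-2025) = 4 (factor: -2025 = −(3^4 · 25); the sign does not affect v_p). Step 3 — |x − y|_3 = 3^{-4} = 1/81.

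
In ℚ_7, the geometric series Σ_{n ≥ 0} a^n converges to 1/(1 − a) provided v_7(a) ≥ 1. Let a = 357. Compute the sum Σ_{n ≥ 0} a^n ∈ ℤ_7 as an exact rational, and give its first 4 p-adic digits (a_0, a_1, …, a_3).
Σ a^n = 1/(1 − a) = -1/356;  first 4 digits = (1, 2, 4, 2)

v_7(a) = 1 ≥ 1, so the series converges in ℤ_7 to 1/(1 − a) = 1/(1 − 357) = -1/356. Expand this rational in ℤ_7: compute digits iteratively via d_i = x_i mod 7, x_{i+1} = (x_i − d_i)/7. The first 4 digits are (1, 2, 4, 2).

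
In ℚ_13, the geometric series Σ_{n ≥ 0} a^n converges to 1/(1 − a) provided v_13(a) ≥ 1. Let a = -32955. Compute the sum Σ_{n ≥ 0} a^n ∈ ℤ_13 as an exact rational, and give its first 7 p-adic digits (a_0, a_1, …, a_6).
Σ a^n = 1/(1 − a) = 1/32956;  first 7 digits = (1, 0, 0, 11, 11, 12, 3)

v_13(a) = 3 ≥ 1, so the series converges in ℤ_13 to 1/(1 − a) = 1/(1 − (-32955)) = 1/32956. Expand this rational in ℤ_13: compute digits iteratively via d_i = x_i mod 13, x_{i+1} = (x_i − d_i)/13. The first 7 digits are (1, 0, 0, 11, 11, 12, 3).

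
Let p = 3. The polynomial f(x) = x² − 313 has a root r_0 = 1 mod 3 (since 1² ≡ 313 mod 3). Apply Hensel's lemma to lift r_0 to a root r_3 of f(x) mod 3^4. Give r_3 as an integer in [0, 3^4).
r_3 = 31 (mod 81)

Hensel's recurrence: r_{i+1} = r_i − f(r_i)·(f′(r_i))^{-1} mod 3^{i+2}, with f′(x) = 2x. Iterate:
  r_0 = 1 (mod 3)
  r_1 = 4 (mod 9)
  r_2 = 4 (mod 27)
  r_3 = 31 (mod 81)
Final: r_3 = 31, and one checks f(r_3) ≡ 0 mod 3^4.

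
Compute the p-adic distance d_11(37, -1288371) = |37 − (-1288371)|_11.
d_11(37, -1288371) = 1/161051

Step 1 — x − y = 37 − (-1288371) = 1288408. Step 2 — v_11(1288408) = 5 (factor: 1288408 = (11^5 · 8); the sign does not affect v_p). Step 3 — |x − y|_11 = 11^{-5} = 1/161051.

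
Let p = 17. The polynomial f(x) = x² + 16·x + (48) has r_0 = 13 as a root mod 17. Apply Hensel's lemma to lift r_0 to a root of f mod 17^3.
r_2 = 4909 (mod 4913)

Hensel: r_{i+1} = r_i − f(r_i)·(f′(r_i))^{-1} mod 17^{i+2}, f′(x) = 2x + 16. Iterate:
  r_0 = 13 (mod 17)
  r_1 = 285 (mod 289)
  r_2 = 4909 (mod 4913)
Final: r = 4909 satisfies f(r) ≡ 0 mod 17^3.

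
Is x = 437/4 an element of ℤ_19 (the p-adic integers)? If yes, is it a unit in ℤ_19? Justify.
x ∈ ℤ_19 but not a unit; v_19(x) = 1 > 0

ℤ_19 = {x ∈ ℚ_19 : v_19(x) ≥ 0} and ℤ_19^× = {x ∈ ℤ_19 : v_19(x) = 0}. Here v_19(437/4) = v_19(num) − v_19(den) = 1; compare against these criteria.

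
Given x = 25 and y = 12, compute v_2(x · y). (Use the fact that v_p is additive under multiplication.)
v_2(300) = 2

v_p(x) = 0 (factor: 25 = 2^0 · 25); v_p(y) = 2 (factor: 12 = 2^2 · 3). Additivity: v_p(xy) = v_p(x) + v_p(y) = 0 + 2 = 2. (Direct check: xy = 300 = 2^2 · (75).)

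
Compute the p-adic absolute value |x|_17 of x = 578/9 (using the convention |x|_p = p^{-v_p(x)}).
|578/9|_17 = 1/289

Step 1 — compute v_17(x) by factoring powers of 17 out of the numerator and denominator: v_17(578/9) = 2. Step 2 — apply |x|_p = p^{-v_p(x)} = 17^{-2} = 1/289.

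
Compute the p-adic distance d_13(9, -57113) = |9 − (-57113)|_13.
d_13(9, -57113) = 1/28561

Step 1 — x − y = 9 − (-57113) = 57122. Step 2 — v_13(57122) = 4 (factor: 57122 = (13^4 · 2); the sign does not affect v_p). Step 3 — |x − y|_13 = 13^{-4} = 1/28561.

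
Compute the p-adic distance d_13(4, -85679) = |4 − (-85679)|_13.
d_13(4, -85679) = 1/28561

Step 1 — x − y = 4 − (-85679) = 85683. Step 2 — v_13(85683) = 4 (factor: 85683 = (13^4 · 3); the sign does not affect v_p). Step 3 — |x − y|_13 = 13^{-4} = 1/28561.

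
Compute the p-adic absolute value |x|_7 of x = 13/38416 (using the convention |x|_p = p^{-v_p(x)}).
|13/38416|_7 = 2401

Step 1 — compute v_7(x) by factoring powers of 7 out of the numerator and denominator: v_7(13/38416) = -4. Step 2 — apply |x|_p = p^{-v_p(x)} = 7^{4} = 2401.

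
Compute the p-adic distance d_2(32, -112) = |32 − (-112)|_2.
d_2(32, -112) = 1/16

Step 1 — x − y = 32 − (-112) = 144. Step 2 — v_2(144) = 4 (factor: 144 = (2^4 · 9); the sign does not affect v_p). Step 3 — |x − y|_2 = 2^{-4} = 1/16.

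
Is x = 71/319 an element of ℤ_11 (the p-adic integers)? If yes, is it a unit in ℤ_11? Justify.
x ∉ ℤ_11 (v_11(x) = -1 < 0)

ℤ_11 = {x ∈ ℚ_11 : v_11(x) ≥ 0} and ℤ_11^× = {x ∈ ℤ_11 : v_11(x) = 0}. Here v_11(71/319) = v_11(num) − v_11(den) = -1; compare against these criteria.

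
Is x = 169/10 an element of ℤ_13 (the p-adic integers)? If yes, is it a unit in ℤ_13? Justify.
x ∈ ℤ_13 but not a unit; v_13(x) = 2 > 0

ℤ_13 = {x ∈ ℚ_13 : v_13(x) ≥ 0} and ℤ_13^× = {x ∈ ℤ_13 : v_13(x) = 0}. Here v_13(169/10) = v_13(num) − v_13(den) = 2; compare against these criteria.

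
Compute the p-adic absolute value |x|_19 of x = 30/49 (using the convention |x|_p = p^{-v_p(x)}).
|30/49|_19 = 1

Step 1 — compute v_19(x) by factoring powers of 19 out of the numerator and denominator: v_19(30/49) = 0. Step 2 — apply |x|_p = p^{-v_p(x)} = 19^{0} = 1.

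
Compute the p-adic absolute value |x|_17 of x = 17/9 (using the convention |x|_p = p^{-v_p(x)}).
|17/9|_17 = 1/17

Step 1 — compute v_17(x) by factoring powers of 17 out of the numerator and denominator: v_17(17/9) = 1. Step 2 — apply |x|_p = p^{-v_p(x)} = 17^{-1} = 1/17.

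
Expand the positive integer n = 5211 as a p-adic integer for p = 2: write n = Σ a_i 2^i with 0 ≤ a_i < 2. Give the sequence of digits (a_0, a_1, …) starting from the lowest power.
(a_0, a_1, …) = (1, 1, 0, 1, 1, 0, 1, 0, 0, 0, 1, 0, 1)

Repeated division by 2 gives the digits low-to-high: 5211 = 1 + 1·2^1 + 1·2^3 + 1·2^4 + 1·2^6 + 1·2^10 + 1·2^12. Digit sequence: (1, 1, 0, 1, 1, 0, 1, 0, 0, 0, 1, 0, 1).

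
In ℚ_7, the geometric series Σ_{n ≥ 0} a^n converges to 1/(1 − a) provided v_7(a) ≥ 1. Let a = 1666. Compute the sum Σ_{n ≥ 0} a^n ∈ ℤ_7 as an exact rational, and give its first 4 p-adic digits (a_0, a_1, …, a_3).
Σ a^n = 1/(1 − a) = -1/1665;  first 4 digits = (1, 0, 6, 4)

v_7(a) = 2 ≥ 1, so the series converges in ℤ_7 to 1/(1 − a) = 1/(1 − 1666) = -1/1665. Expand this rational in ℤ_7: compute digits iteratively via d_i = x_i mod 7, x_{i+1} = (x_i − d_i)/7. The first 4 digits are (1, 0, 6, 4).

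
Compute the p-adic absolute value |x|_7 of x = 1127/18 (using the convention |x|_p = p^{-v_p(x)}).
|1127/18|_7 = 1/49

Step 1 — compute v_7(x) by factoring powers of 7 out of the numerator and denominator: v_7(1127/18) = 2. Step 2 — apply |x|_p = p^{-v_p(x)} = 7^{-2} = 1/49.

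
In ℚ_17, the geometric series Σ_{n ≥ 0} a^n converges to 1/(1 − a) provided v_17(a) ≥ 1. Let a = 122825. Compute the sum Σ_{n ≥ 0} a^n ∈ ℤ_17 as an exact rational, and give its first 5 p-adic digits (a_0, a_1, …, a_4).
Σ a^n = 1/(1 − a) = -1/122824;  first 5 digits = (1, 0, 0, 8, 1)

v_17(a) = 3 ≥ 1, so the series converges in ℤ_17 to 1/(1 − a) = 1/(1 − 122825) = -1/122824. Expand this rational in ℤ_17: compute digits iteratively via d_i = x_i mod 17, x_{i+1} = (x_i − d_i)/17. The first 5 digits are (1, 0, 0, 8, 1).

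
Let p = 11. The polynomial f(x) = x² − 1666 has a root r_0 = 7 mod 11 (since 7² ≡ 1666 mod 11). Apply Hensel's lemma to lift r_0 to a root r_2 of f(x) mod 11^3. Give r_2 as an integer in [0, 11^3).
r_2 = 667 (mod 1331)

Hensel's recurrence: r_{i+1} = r_i − f(r_i)·(f′(r_i))^{-1} mod 11^{i+2}, with f′(x) = 2x. Iterate:
  r_0 = 7 (mod 11)
  r_1 = 62 (mod 121)
  r_2 = 667 (mod 1331)
Final: r_2 = 667, and one checks f(r_2) ≡ 0 mod 11^3.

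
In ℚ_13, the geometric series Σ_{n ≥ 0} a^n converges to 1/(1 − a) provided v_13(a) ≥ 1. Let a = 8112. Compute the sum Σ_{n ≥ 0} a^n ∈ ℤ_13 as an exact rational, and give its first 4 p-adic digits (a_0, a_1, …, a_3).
Σ a^n = 1/(1 − a) = -1/8111;  first 4 digits = (1, 0, 9, 3)

v_13(a) = 2 ≥ 1, so the series converges in ℤ_13 to 1/(1 − a) = 1/(1 − 8112) = -1/8111. Expand this rational in ℤ_13: compute digits iteratively via d_i = x_i mod 13, x_{i+1} = (x_i − d_i)/13. The first 4 digits are (1, 0, 9, 3).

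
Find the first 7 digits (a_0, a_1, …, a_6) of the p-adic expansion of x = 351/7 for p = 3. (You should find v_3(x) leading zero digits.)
(a_0, …, a_6) = (0, 0, 0, 1, 2, 2, 0)

v_3(351/7) = 3, so a_0 = ... = a_2 = 0. Factor out: x = 3^3 · u with u = 13/7 a unit in ℤ_3. Expand u iteratively via a_{v+i} = u_i mod 3, u_{i+1} = (u_i − a_{v+i})/3:
  u_0 = 13/7;  a_3 = 1;  u_1 = (u_0 − 1)/3 = 2/7
  u_1 = 2/7;  a_4 = 2;  u_2 = (u_1 − 2)/3 = -4/7
  u_2 = -4/7;  a_5 = 2;  u_3 = (u_2 − 2)/3 = -6/7
  u_3 = -6/7;  a_6 = 0;  u_4 = (u_3 − 0)/3 = -2/7
Digits: (0, 0, 0, 1, 2, 2, 0).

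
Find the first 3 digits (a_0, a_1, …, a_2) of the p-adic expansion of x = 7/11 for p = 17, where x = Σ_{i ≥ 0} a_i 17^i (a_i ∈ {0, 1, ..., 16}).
(a_0, …, a_2) = (13, 7, 15)

v_17(7/11) = 0 (numerator and denominator both coprime to 17), so x ∈ ℤ_17^×. Compute digits iteratively via a_i = x_i mod 17, x_{i+1} = (x_i − a_i)/17, with x_0 = x:
  x_0 = 7/11;  a_0 = 13;  x_1 = (x_0 − 13)/17 = -8/11
  x_1 = -8/11;  a_1 = 7;  x_2 = (x_1 − 7)/17 = -5/11
  x_2 = -5/11;  a_2 = 15;  x_3 = (x_2 − 15)/17 = -10/11
Digits: (13, 7, 15).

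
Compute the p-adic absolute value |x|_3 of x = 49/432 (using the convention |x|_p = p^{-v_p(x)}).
|49/432|_3 = 27

Step 1 — compute v_3(x) by factoring powers of 3 out of the numerator and denominator: v_3(49/432) = -3. Step 2 — apply |x|_p = p^{-v_p(x)} = 3^{3} = 27.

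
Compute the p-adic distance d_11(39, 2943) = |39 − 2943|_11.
d_11(39, 2943) = 1/121

Step 1 — x − y = 39 − 2943 = -2904. Step 2 — v_11(-2904) = 2 (factor: -2904 = −(11^2 · 24); the sign does not affect v_p). Step 3 — |x − y|_11 = 11^{-2} = 1/121.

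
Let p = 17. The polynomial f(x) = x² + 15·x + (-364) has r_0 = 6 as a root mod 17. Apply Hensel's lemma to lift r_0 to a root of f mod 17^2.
r_1 = 261 (mod 289)

Hensel: r_{i+1} = r_i − f(r_i)·(f′(r_i))^{-1} mod 17^{i+2}, f′(x) = 2x + 15. Iterate:
  r_0 = 6 (mod 17)
  r_1 = 261 (mod 289)
Final: r = 261 satisfies f(r) ≡ 0 mod 17^2.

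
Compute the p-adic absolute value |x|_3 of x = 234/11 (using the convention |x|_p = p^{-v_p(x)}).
|234/11|_3 = 1/9

Step 1 — compute v_3(x) by factoring powers of 3 out of the numerator and denominator: v_3(234/11) = 2. Step 2 — apply |x|_p = p^{-v_p(x)} = 3^{-2} = 1/9.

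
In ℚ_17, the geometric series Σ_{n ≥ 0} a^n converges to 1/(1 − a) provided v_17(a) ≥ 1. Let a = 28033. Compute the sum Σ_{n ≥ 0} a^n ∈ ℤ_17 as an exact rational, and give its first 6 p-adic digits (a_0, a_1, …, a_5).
Σ a^n = 1/(1 − a) = -1/28032;  first 6 digits = (1, 0, 12, 5, 8, 9)

v_17(a) = 2 ≥ 1, so the series converges in ℤ_17 to 1/(1 − a) = 1/(1 − 28033) = -1/28032. Expand this rational in ℤ_17: compute digits iteratively via d_i = x_i mod 17, x_{i+1} = (x_i − d_i)/17. The first 6 digits are (1, 0, 12, 5, 8, 9).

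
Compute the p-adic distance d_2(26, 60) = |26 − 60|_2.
d_2(26, 60) = 1/2

Step 1 — x − y = 26 − 60 = -34. Step 2 — v_2(-34) = 1 (factor: -34 = −(2^1 · 17); the sign does not affect v_p). Step 3 — |x − y|_2 = 2^{-1} = 1/2.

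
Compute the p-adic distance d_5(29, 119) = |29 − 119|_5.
d_5(29, 119) = 1/5

Step 1 — x − y = 29 − 119 = -90. Step 2 — v_5(-90) = 1 (factor: -90 = −(5^1 · 18); the sign does not affect v_p). Step 3 — |x − y|_5 = 5^{-1} = 1/5.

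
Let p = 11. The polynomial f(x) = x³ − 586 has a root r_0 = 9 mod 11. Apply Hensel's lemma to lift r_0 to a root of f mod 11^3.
r_2 = 108 (mod 1331)

Hensel: r_{i+1} = r_i − f(r_i)/f′(r_i) mod 11^{i+2}, where f′(x) = 3x². Iterate:
  r_0 = 9 (mod 11)
  r_1 = 108 (mod 121)
  r_2 = 108 (mod 1331)
Final: r = 108 with f(r) ≡ 0 mod 11^3.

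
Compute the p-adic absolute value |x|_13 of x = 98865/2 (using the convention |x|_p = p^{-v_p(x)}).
|98865/2|_13 = 1/2197

Step 1 — compute v_13(x) by factoring powers of 13 out of the numerator and denominator: v_13(98865/2) = 3. Step 2 — apply |x|_p = p^{-v_p(x)} = 13^{-3} = 1/2197.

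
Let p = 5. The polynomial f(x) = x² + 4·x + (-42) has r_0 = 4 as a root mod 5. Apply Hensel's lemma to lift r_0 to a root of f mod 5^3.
r_2 = 34 (mod 125)

Hensel: r_{i+1} = r_i − f(r_i)·(f′(r_i))^{-1} mod 5^{i+2}, f′(x) = 2x + 4. Iterate:
  r_0 = 4 (mod 5)
  r_1 = 9 (mod 25)
  r_2 = 34 (mod 125)
Final: r = 34 satisfies f(r) ≡ 0 mod 5^3.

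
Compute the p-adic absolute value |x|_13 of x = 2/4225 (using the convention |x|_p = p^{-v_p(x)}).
|2/4225|_13 = 169

Step 1 — compute v_13(x) by factoring powers of 13 out of the numerator and denominator: v_13(2/4225) = -2. Step 2 — apply |x|_p = p^{-v_p(x)} = 13^{2} = 169.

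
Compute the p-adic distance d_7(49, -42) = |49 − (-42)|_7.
d_7(49, -42) = 1/7

Step 1 — x − y = 49 − (-42) = 91. Step 2 — v_7(91) = 1 (factor: 91 = (7^1 · 13); the sign does not affect v_p). Step 3 — |x − y|_7 = 7^{-1} = 1/7.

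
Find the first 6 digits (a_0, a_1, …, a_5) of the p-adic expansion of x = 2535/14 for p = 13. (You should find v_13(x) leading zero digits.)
(a_0, …, a_5) = (0, 0, 2, 12, 0, 12)

v_13(2535/14) = 2, so a_0 = ... = a_1 = 0. Factor out: x = 13^2 · u with u = 15/14 a unit in ℤ_13. Expand u iteratively via a_{v+i} = u_i mod 13, u_{i+1} = (u_i − a_{v+i})/13:
  u_0 = 15/14;  a_2 = 2;  u_1 = (u_0 − 2)/13 = -1/14
  u_1 = -1/14;  a_3 = 12;  u_2 = (u_1 − 12)/13 = -13/14
  u_2 = -13/14;  a_4 = 0;  u_3 = (u_2 − 0)/13 = -1/14
  u_3 = -1/14;  a_5 = 12;  u_4 = (u_3 − 12)/13 = -13/14
Digits: (0, 0, 2, 12, 0, 12).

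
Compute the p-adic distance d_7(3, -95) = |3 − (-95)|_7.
d_7(3, -95) = 1/49

Step 1 — x − y = 3 − (-95) = 98. Step 2 — v_7(98) = 2 (factor: 98 = (7^2 · 2); the sign does not affect v_p). Step 3 — |x − y|_7 = 7^{-2} = 1/49.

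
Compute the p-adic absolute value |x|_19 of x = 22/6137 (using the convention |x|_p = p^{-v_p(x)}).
|22/6137|_19 = 361

Step 1 — compute v_19(x) by factoring powers of 19 out of the numerator and denominator: v_19(22/6137) = -2. Step 2 — apply |x|_p = p^{-v_p(x)} = 19^{2} = 361.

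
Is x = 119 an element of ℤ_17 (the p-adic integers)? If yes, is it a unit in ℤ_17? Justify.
x ∈ ℤ_17 but not a unit; v_17(x) = 1 > 0

ℤ_17 = {x ∈ ℚ_17 : v_17(x) ≥ 0} and ℤ_17^× = {x ∈ ℤ_17 : v_17(x) = 0}. Here v_17(119) = v_17(num) − v_17(den) = 1; compare against these criteria.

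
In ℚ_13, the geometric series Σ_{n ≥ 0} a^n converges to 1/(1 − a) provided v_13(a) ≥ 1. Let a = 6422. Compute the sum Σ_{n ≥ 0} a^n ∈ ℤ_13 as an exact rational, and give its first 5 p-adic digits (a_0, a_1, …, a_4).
Σ a^n = 1/(1 − a) = -1/6421;  first 5 digits = (1, 0, 12, 2, 1)

v_13(a) = 2 ≥ 1, so the series converges in ℤ_13 to 1/(1 − a) = 1/(1 − 6422) = -1/6421. Expand this rational in ℤ_13: compute digits iteratively via d_i = x_i mod 13, x_{i+1} = (x_i − d_i)/13. The first 5 digits are (1, 0, 12, 2, 1).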